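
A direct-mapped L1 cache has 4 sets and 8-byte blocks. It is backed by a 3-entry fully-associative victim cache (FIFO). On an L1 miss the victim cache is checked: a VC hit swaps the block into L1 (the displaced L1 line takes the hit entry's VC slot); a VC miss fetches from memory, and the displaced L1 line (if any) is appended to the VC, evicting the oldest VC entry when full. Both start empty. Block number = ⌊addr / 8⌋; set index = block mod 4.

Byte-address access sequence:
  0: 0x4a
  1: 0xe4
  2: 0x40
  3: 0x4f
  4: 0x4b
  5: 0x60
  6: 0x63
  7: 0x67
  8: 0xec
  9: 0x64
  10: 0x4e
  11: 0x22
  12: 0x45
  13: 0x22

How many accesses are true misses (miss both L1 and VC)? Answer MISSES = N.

MISSES = 6

0: 0x4a (blk 9, set 1) → MISS  vc=[]
1: 0xe4 (blk 28, set 0) → MISS  vc=[]
2: 0x40 (blk 8, set 0) → MISS  vc=[28]
3: 0x4f (blk 9, set 1) → L1-HIT  vc=[28]
4: 0x4b (blk 9, set 1) → L1-HIT  vc=[28]
5: 0x60 (blk 12, set 0) → MISS  vc=[28, 8]
6: 0x63 (blk 12, set 0) → L1-HIT  vc=[28, 8]
7: 0x67 (blk 12, set 0) → L1-HIT  vc=[28, 8]
8: 0xec (blk 29, set 1) → MISS  vc=[28, 8, 9]
9: 0x64 (blk 12, set 0) → L1-HIT  vc=[28, 8, 9]
10: 0x4e (blk 9, set 1) → VC-HIT  vc=[28, 8, 29]
11: 0x22 (blk 4, set 0) → MISS  vc=[8, 29, 12]
12: 0x45 (blk 8, set 0) → VC-HIT  vc=[4, 29, 12]
13: 0x22 (blk 4, set 0) → VC-HIT  vc=[8, 29, 12]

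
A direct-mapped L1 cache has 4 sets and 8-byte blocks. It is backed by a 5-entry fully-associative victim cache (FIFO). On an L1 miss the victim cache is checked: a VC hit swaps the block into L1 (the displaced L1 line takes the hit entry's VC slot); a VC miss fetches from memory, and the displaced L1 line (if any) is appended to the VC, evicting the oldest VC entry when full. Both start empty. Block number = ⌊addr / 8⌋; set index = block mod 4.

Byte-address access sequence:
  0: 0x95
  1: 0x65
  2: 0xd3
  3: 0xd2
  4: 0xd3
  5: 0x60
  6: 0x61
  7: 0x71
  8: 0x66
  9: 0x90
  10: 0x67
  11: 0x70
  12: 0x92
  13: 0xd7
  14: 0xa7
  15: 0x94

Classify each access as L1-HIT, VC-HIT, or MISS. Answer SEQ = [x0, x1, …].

  [0] addr=0x95 blk=18 s=2: MISS | VC []
  [1] addr=0x65 blk=12 s=0: MISS | VC []
  [2] addr=0xd3 blk=26 s=2: MISS | VC [18]
  [3] addr=0xd2 blk=26 s=2: L1-HIT | VC [18]
  [4] addr=0xd3 blk=26 s=2: L1-HIT | VC [18]
  [5] addr=0x60 blk=12 s=0: L1-HIT | VC [18]
  [6] addr=0x61 blk=12 s=0: L1-HIT | VC [18]
  [7] addr=0x71 blk=14 s=2: MISS | VC [18, 26]
  [8] addr=0x66 blk=12 s=0: L1-HIT | VC [18, 26]
  [9] addr=0x90 blk=18 s=2: VC-HIT | VC [14, 26]
  [10] addr=0x67 blk=12 s=0: L1-HIT | VC [14, 26]
  [11] addr=0x70 blk=14 s=2: VC-HIT | VC [18, 26]
  [12] addr=0x92 blk=18 s=2: VC-HIT | VC [14, 26]
  [13] addr=0xd7 blk=26 s=2: VC-HIT | VC [14, 18]
  [14] addr=0xa7 blk=20 s=0: MISS | VC [14, 18, 12]
  [15] addr=0x94 blk=18 s=2: VC-HIT | VC [14, 26, 12]

SEQ = [MISS, MISS, MISS, L1-HIT, L1-HIT, L1-HIT, L1-HIT, MISS, L1-HIT, VC-HIT, L1-HIT, VC-HIT, VC-HIT, VC-HIT, MISS, VC-HIT]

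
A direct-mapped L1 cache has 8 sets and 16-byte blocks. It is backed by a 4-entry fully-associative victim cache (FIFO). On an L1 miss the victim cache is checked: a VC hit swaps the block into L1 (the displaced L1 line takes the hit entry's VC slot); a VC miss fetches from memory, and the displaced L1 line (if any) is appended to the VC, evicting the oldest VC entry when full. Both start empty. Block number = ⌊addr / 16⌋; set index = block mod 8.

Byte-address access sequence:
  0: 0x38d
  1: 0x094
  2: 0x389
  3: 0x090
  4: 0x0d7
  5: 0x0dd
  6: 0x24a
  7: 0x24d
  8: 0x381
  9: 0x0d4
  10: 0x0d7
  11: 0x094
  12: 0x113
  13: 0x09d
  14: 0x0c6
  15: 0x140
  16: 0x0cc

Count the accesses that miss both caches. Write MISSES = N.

0: 0x38d (blk 56, set 0) → MISS  vc=[]
1: 0x94 (blk 9, set 1) → MISS  vc=[]
2: 0x389 (blk 56, set 0) → L1-HIT  vc=[]
3: 0x90 (blk 9, set 1) → L1-HIT  vc=[]
4: 0xd7 (blk 13, set 5) → MISS  vc=[]
5: 0xdd (blk 13, set 5) → L1-HIT  vc=[]
6: 0x24a (blk 36, set 4) → MISS  vc=[]
7: 0x24d (blk 36, set 4) → L1-HIT  vc=[]
8: 0x381 (blk 56, set 0) → L1-HIT  vc=[]
9: 0xd4 (blk 13, set 5) → L1-HIT  vc=[]
10: 0xd7 (blk 13, set 5) → L1-HIT  vc=[]
11: 0x94 (blk 9, set 1) → L1-HIT  vc=[]
12: 0x113 (blk 17, set 1) → MISS  vc=[9]
13: 0x9d (blk 9, set 1) → VC-HIT  vc=[17]
14: 0xc6 (blk 12, set 4) → MISS  vc=[17, 36]
15: 0x140 (blk 20, set 4) → MISS  vc=[17, 36, 12]
16: 0xcc (blk 12, set 4) → VC-HIT  vc=[17, 36, 20]

MISSES = 7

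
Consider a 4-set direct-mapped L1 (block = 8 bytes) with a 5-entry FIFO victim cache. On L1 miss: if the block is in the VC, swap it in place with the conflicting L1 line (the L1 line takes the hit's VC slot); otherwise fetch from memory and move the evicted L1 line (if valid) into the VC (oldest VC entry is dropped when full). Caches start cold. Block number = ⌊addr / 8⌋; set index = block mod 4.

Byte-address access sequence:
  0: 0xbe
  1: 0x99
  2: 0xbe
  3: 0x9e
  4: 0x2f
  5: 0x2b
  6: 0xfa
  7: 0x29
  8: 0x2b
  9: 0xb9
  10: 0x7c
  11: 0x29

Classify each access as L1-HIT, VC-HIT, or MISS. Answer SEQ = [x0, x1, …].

0: 0xbe (blk 23, set 3) → MISS  vc=[]
1: 0x99 (blk 19, set 3) → MISS  vc=[23]
2: 0xbe (blk 23, set 3) → VC-HIT  vc=[19]
3: 0x9e (blk 19, set 3) → VC-HIT  vc=[23]
4: 0x2f (blk 5, set 1) → MISS  vc=[23]
5: 0x2b (blk 5, set 1) → L1-HIT  vc=[23]
6: 0xfa (blk 31, set 3) → MISS  vc=[23, 19]
7: 0x29 (blk 5, set 1) → L1-HIT  vc=[23, 19]
8: 0x2b (blk 5, set 1) → L1-HIT  vc=[23, 19]
9: 0xb9 (blk 23, set 3) → VC-HIT  vc=[31, 19]
10: 0x7c (blk 15, set 3) → MISS  vc=[31, 19, 23]
11: 0x29 (blk 5, set 1) → L1-HIT  vc=[31, 19, 23]

SEQ = [MISS, MISS, VC-HIT, VC-HIT, MISS, L1-HIT, MISS, L1-HIT, L1-HIT, VC-HIT, MISS, L1-HIT]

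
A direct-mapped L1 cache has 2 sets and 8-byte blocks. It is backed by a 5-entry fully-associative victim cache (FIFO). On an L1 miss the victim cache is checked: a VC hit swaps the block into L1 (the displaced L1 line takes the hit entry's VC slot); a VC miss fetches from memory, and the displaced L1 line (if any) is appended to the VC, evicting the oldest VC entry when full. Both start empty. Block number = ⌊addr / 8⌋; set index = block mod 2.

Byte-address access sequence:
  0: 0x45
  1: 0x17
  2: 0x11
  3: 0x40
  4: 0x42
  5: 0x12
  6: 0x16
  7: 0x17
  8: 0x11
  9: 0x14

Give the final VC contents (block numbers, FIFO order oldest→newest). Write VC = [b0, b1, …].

VC = [8]

0: 0x45 (blk 8, set 0) → MISS  vc=[]
1: 0x17 (blk 2, set 0) → MISS  vc=[8]
2: 0x11 (blk 2, set 0) → L1-HIT  vc=[8]
3: 0x40 (blk 8, set 0) → VC-HIT  vc=[2]
4: 0x42 (blk 8, set 0) → L1-HIT  vc=[2]
5: 0x12 (blk 2, set 0) → VC-HIT  vc=[8]
6: 0x16 (blk 2, set 0) → L1-HIT  vc=[8]
7: 0x17 (blk 2, set 0) → L1-HIT  vc=[8]
8: 0x11 (blk 2, set 0) → L1-HIT  vc=[8]
9: 0x14 (blk 2, set 0) → L1-HIT  vc=[8]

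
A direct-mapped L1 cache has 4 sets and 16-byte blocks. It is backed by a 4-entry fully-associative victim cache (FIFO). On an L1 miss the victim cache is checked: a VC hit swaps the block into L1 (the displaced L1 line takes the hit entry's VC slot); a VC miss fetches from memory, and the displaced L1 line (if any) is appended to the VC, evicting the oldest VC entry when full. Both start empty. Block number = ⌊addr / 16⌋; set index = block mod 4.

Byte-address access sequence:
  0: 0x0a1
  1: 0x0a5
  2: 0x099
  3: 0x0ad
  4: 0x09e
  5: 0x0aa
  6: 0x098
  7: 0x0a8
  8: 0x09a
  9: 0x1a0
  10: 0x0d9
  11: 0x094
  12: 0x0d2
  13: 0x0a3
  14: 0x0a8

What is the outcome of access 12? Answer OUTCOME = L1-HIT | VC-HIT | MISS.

#0 0xa1→b10/s2 MISS; vc=[]
#1 0xa5→b10/s2 L1-HIT; vc=[]
#2 0x99→b9/s1 MISS; vc=[]
#3 0xad→b10/s2 L1-HIT; vc=[]
#4 0x9e→b9/s1 L1-HIT; vc=[]
#5 0xaa→b10/s2 L1-HIT; vc=[]
#6 0x98→b9/s1 L1-HIT; vc=[]
#7 0xa8→b10/s2 L1-HIT; vc=[]
#8 0x9a→b9/s1 L1-HIT; vc=[]
#9 0x1a0→b26/s2 MISS; vc=[10]
#10 0xd9→b13/s1 MISS; vc=[10,9]
#11 0x94→b9/s1 VC-HIT; vc=[10,13]
#12 0xd2→b13/s1 VC-HIT; vc=[10,9]
#13 0xa3→b10/s2 VC-HIT; vc=[26,9]
#14 0xa8→b10/s2 L1-HIT; vc=[26,9]

OUTCOME = VC-HIT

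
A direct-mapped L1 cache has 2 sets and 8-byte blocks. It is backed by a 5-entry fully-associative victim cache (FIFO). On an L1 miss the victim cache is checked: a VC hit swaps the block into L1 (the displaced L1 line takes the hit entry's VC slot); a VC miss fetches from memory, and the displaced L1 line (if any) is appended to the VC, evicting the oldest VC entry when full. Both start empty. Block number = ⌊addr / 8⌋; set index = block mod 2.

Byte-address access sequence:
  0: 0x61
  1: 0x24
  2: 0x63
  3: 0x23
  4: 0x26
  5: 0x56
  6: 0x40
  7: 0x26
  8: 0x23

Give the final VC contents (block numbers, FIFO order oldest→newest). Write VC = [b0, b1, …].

0: 0x61 (blk 12, set 0) → MISS  vc=[]
1: 0x24 (blk 4, set 0) → MISS  vc=[12]
2: 0x63 (blk 12, set 0) → VC-HIT  vc=[4]
3: 0x23 (blk 4, set 0) → VC-HIT  vc=[12]
4: 0x26 (blk 4, set 0) → L1-HIT  vc=[12]
5: 0x56 (blk 10, set 0) → MISS  vc=[12, 4]
6: 0x40 (blk 8, set 0) → MISS  vc=[12, 4, 10]
7: 0x26 (blk 4, set 0) → VC-HIT  vc=[12, 8, 10]
8: 0x23 (blk 4, set 0) → L1-HIT  vc=[12, 8, 10]

VC = [12, 8, 10]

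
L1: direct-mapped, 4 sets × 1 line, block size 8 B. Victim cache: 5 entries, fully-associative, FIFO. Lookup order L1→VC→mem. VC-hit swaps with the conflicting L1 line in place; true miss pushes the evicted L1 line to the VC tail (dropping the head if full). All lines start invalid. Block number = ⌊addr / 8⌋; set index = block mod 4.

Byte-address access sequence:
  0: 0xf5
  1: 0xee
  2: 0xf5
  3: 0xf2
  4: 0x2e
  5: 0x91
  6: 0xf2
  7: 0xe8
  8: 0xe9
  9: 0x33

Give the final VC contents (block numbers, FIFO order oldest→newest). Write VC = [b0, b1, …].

VC = [5, 18, 30]

0: 0xf5 (blk 30, set 2) → MISS  vc=[]
1: 0xee (blk 29, set 1) → MISS  vc=[]
2: 0xf5 (blk 30, set 2) → L1-HIT  vc=[]
3: 0xf2 (blk 30, set 2) → L1-HIT  vc=[]
4: 0x2e (blk 5, set 1) → MISS  vc=[29]
5: 0x91 (blk 18, set 2) → MISS  vc=[29, 30]
6: 0xf2 (blk 30, set 2) → VC-HIT  vc=[29, 18]
7: 0xe8 (blk 29, set 1) → VC-HIT  vc=[5, 18]
8: 0xe9 (blk 29, set 1) → L1-HIT  vc=[5, 18]
9: 0x33 (blk 6, set 2) → MISS  vc=[5, 18, 30]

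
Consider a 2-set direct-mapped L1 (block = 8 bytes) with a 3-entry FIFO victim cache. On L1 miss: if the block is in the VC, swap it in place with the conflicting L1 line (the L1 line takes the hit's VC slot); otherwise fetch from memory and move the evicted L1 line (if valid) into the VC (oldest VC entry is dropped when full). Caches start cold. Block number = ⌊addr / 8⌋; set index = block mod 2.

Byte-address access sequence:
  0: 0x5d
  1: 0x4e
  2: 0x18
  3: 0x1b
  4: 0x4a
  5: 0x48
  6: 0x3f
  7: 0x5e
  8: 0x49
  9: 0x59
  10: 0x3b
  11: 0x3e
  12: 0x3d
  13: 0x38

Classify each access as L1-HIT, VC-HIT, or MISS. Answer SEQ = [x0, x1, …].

  [0] addr=0x5d blk=11 s=1: MISS | VC []
  [1] addr=0x4e blk=9 s=1: MISS | VC [11]
  [2] addr=0x18 blk=3 s=1: MISS | VC [11, 9]
  [3] addr=0x1b blk=3 s=1: L1-HIT | VC [11, 9]
  [4] addr=0x4a blk=9 s=1: VC-HIT | VC [11, 3]
  [5] addr=0x48 blk=9 s=1: L1-HIT | VC [11, 3]
  [6] addr=0x3f blk=7 s=1: MISS | VC [11, 3, 9]
  [7] addr=0x5e blk=11 s=1: VC-HIT | VC [7, 3, 9]
  [8] addr=0x49 blk=9 s=1: VC-HIT | VC [7, 3, 11]
  [9] addr=0x59 blk=11 s=1: VC-HIT | VC [7, 3, 9]
  [10] addr=0x3b blk=7 s=1: VC-HIT | VC [11, 3, 9]
  [11] addr=0x3e blk=7 s=1: L1-HIT | VC [11, 3, 9]
  [12] addr=0x3d blk=7 s=1: L1-HIT | VC [11, 3, 9]
  [13] addr=0x38 blk=7 s=1: L1-HIT | VC [11, 3, 9]

SEQ = [MISS, MISS, MISS, L1-HIT, VC-HIT, L1-HIT, MISS, VC-HIT, VC-HIT, VC-HIT, VC-HIT, L1-HIT, L1-HIT, L1-HIT]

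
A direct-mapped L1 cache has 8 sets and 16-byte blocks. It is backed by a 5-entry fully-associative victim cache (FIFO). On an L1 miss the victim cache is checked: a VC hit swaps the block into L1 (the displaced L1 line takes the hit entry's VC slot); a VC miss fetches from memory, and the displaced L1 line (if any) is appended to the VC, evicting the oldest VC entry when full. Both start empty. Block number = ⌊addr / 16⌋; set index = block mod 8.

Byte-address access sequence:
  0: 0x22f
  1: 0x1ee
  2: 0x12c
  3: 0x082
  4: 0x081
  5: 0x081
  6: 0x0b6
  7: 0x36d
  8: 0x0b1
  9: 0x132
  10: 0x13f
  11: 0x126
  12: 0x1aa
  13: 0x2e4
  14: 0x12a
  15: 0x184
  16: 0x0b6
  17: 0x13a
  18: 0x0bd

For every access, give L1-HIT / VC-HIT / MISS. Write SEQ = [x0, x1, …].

SEQ = [MISS, MISS, MISS, MISS, L1-HIT, L1-HIT, MISS, MISS, L1-HIT, MISS, L1-HIT, L1-HIT, MISS, MISS, VC-HIT, MISS, VC-HIT, VC-HIT, VC-HIT]

  [0] addr=0x22f blk=34 s=2: MISS | VC []
  [1] addr=0x1ee blk=30 s=6: MISS | VC []
  [2] addr=0x12c blk=18 s=2: MISS | VC [34]
  [3] addr=0x82 blk=8 s=0: MISS | VC [34]
  [4] addr=0x81 blk=8 s=0: L1-HIT | VC [34]
  [5] addr=0x81 blk=8 s=0: L1-HIT | VC [34]
  [6] addr=0xb6 blk=11 s=3: MISS | VC [34]
  [7] addr=0x36d blk=54 s=6: MISS | VC [34, 30]
  [8] addr=0xb1 blk=11 s=3: L1-HIT | VC [34, 30]
  [9] addr=0x132 blk=19 s=3: MISS | VC [34, 30, 11]
  [10] addr=0x13f blk=19 s=3: L1-HIT | VC [34, 30, 11]
  [11] addr=0x126 blk=18 s=2: L1-HIT | VC [34, 30, 11]
  [12] addr=0x1aa blk=26 s=2: MISS | VC [34, 30, 11, 18]
  [13] addr=0x2e4 blk=46 s=6: MISS | VC [34, 30, 11, 18, 54]
  [14] addr=0x12a blk=18 s=2: VC-HIT | VC [34, 30, 11, 26, 54]
  [15] addr=0x184 blk=24 s=0: MISS | VC [30, 11, 26, 54, 8]
  [16] addr=0xb6 blk=11 s=3: VC-HIT | VC [30, 19, 26, 54, 8]
  [17] addr=0x13a blk=19 s=3: VC-HIT | VC [30, 11, 26, 54, 8]
  [18] addr=0xbd blk=11 s=3: VC-HIT | VC [30, 19, 26, 54, 8]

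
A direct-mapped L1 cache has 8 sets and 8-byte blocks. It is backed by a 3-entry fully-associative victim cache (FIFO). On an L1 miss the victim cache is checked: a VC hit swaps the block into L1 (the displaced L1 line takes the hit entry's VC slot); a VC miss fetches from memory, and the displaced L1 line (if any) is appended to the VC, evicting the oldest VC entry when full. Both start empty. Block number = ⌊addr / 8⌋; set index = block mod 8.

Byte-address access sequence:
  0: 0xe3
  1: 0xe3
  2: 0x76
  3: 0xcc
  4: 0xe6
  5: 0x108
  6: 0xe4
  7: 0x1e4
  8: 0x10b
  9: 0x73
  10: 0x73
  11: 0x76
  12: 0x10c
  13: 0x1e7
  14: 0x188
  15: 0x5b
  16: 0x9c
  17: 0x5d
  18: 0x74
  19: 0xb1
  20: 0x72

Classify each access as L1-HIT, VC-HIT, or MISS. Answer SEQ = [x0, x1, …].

SEQ = [MISS, L1-HIT, MISS, MISS, L1-HIT, MISS, L1-HIT, MISS, L1-HIT, L1-HIT, L1-HIT, L1-HIT, L1-HIT, L1-HIT, MISS, MISS, MISS, VC-HIT, L1-HIT, MISS, VC-HIT]

#0 0xe3→b28/s4 MISS; vc=[]
#1 0xe3→b28/s4 L1-HIT; vc=[]
#2 0x76→b14/s6 MISS; vc=[]
#3 0xcc→b25/s1 MISS; vc=[]
#4 0xe6→b28/s4 L1-HIT; vc=[]
#5 0x108→b33/s1 MISS; vc=[25]
#6 0xe4→b28/s4 L1-HIT; vc=[25]
#7 0x1e4→b60/s4 MISS; vc=[25,28]
#8 0x10b→b33/s1 L1-HIT; vc=[25,28]
#9 0x73→b14/s6 L1-HIT; vc=[25,28]
#10 0x73→b14/s6 L1-HIT; vc=[25,28]
#11 0x76→b14/s6 L1-HIT; vc=[25,28]
#12 0x10c→b33/s1 L1-HIT; vc=[25,28]
#13 0x1e7→b60/s4 L1-HIT; vc=[25,28]
#14 0x188→b49/s1 MISS; vc=[25,28,33]
#15 0x5b→b11/s3 MISS; vc=[25,28,33]
#16 0x9c→b19/s3 MISS; vc=[28,33,11]
#17 0x5d→b11/s3 VC-HIT; vc=[28,33,19]
#18 0x74→b14/s6 L1-HIT; vc=[28,33,19]
#19 0xb1→b22/s6 MISS; vc=[33,19,14]
#20 0x72→b14/s6 VC-HIT; vc=[33,19,22]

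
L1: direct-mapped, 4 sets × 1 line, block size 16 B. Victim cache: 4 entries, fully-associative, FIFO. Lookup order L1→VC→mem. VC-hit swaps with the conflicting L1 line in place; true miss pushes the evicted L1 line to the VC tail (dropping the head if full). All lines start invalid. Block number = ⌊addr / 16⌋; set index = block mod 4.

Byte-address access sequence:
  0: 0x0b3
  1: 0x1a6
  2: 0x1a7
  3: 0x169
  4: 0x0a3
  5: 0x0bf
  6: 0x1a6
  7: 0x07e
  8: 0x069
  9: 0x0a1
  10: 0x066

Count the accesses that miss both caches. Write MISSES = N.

#0 0xb3→b11/s3 MISS; vc=[]
#1 0x1a6→b26/s2 MISS; vc=[]
#2 0x1a7→b26/s2 L1-HIT; vc=[]
#3 0x169→b22/s2 MISS; vc=[26]
#4 0xa3→b10/s2 MISS; vc=[26,22]
#5 0xbf→b11/s3 L1-HIT; vc=[26,22]
#6 0x1a6→b26/s2 VC-HIT; vc=[10,22]
#7 0x7e→b7/s3 MISS; vc=[10,22,11]
#8 0x69→b6/s2 MISS; vc=[10,22,11,26]
#9 0xa1→b10/s2 VC-HIT; vc=[6,22,11,26]
#10 0x66→b6/s2 VC-HIT; vc=[10,22,11,26]

MISSES = 6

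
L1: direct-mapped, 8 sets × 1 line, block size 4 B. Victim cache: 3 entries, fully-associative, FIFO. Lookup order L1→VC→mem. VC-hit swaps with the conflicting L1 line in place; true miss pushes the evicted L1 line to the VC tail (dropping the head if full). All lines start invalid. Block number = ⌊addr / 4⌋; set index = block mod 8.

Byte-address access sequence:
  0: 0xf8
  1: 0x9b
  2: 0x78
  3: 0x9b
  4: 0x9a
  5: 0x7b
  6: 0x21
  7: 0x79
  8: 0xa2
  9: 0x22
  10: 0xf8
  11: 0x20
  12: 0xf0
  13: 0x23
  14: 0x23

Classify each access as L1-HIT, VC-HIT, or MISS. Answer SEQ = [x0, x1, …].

SEQ = [MISS, MISS, MISS, VC-HIT, L1-HIT, VC-HIT, MISS, L1-HIT, MISS, VC-HIT, VC-HIT, L1-HIT, MISS, L1-HIT, L1-HIT]

  [0] addr=0xf8 blk=62 s=6: MISS | VC []
  [1] addr=0x9b blk=38 s=6: MISS | VC [62]
  [2] addr=0x78 blk=30 s=6: MISS | VC [62, 38]
  [3] addr=0x9b blk=38 s=6: VC-HIT | VC [62, 30]
  [4] addr=0x9a blk=38 s=6: L1-HIT | VC [62, 30]
  [5] addr=0x7b blk=30 s=6: VC-HIT | VC [62, 38]
  [6] addr=0x21 blk=8 s=0: MISS | VC [62, 38]
  [7] addr=0x79 blk=30 s=6: L1-HIT | VC [62, 38]
  [8] addr=0xa2 blk=40 s=0: MISS | VC [62, 38, 8]
  [9] addr=0x22 blk=8 s=0: VC-HIT | VC [62, 38, 40]
  [10] addr=0xf8 blk=62 s=6: VC-HIT | VC [30, 38, 40]
  [11] addr=0x20 blk=8 s=0: L1-HIT | VC [30, 38, 40]
  [12] addr=0xf0 blk=60 s=4: MISS | VC [30, 38, 40]
  [13] addr=0x23 blk=8 s=0: L1-HIT | VC [30, 38, 40]
  [14] addr=0x23 blk=8 s=0: L1-HIT | VC [30, 38, 40]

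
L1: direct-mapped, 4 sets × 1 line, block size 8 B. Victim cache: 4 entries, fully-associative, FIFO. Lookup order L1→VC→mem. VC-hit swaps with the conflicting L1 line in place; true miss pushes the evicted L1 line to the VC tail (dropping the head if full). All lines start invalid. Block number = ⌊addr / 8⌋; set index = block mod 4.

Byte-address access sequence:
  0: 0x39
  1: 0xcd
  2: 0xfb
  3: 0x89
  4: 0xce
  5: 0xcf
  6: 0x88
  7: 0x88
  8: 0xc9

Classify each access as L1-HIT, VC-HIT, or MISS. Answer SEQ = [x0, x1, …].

  [0] addr=0x39 blk=7 s=3: MISS | VC []
  [1] addr=0xcd blk=25 s=1: MISS | VC []
  [2] addr=0xfb blk=31 s=3: MISS | VC [7]
  [3] addr=0x89 blk=17 s=1: MISS | VC [7, 25]
  [4] addr=0xce blk=25 s=1: VC-HIT | VC [7, 17]
  [5] addr=0xcf blk=25 s=1: L1-HIT | VC [7, 17]
  [6] addr=0x88 blk=17 s=1: VC-HIT | VC [7, 25]
  [7] addr=0x88 blk=17 s=1: L1-HIT | VC [7, 25]
  [8] addr=0xc9 blk=25 s=1: VC-HIT | VC [7, 17]

SEQ = [MISS, MISS, MISS, MISS, VC-HIT, L1-HIT, VC-HIT, L1-HIT, VC-HIT]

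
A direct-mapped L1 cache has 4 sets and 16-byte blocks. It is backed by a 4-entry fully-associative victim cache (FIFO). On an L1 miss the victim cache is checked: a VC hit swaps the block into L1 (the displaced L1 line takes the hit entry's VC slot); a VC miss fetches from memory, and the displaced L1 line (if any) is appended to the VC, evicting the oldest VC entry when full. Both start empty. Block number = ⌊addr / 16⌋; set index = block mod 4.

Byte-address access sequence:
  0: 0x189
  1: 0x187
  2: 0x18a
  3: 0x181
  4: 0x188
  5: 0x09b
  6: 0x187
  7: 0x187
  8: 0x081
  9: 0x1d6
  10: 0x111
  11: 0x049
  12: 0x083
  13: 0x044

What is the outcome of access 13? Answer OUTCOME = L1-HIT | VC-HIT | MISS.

OUTCOME = VC-HIT

0: 0x189 (blk 24, set 0) → MISS  vc=[]
1: 0x187 (blk 24, set 0) → L1-HIT  vc=[]
2: 0x18a (blk 24, set 0) → L1-HIT  vc=[]
3: 0x181 (blk 24, set 0) → L1-HIT  vc=[]
4: 0x188 (blk 24, set 0) → L1-HIT  vc=[]
5: 0x9b (blk 9, set 1) → MISS  vc=[]
6: 0x187 (blk 24, set 0) → L1-HIT  vc=[]
7: 0x187 (blk 24, set 0) → L1-HIT  vc=[]
8: 0x81 (blk 8, set 0) → MISS  vc=[24]
9: 0x1d6 (blk 29, set 1) → MISS  vc=[24, 9]
10: 0x111 (blk 17, set 1) → MISS  vc=[24, 9, 29]
11: 0x49 (blk 4, set 0) → MISS  vc=[24, 9, 29, 8]
12: 0x83 (blk 8, set 0) → VC-HIT  vc=[24, 9, 29, 4]
13: 0x44 (blk 4, set 0) → VC-HIT  vc=[24, 9, 29, 8]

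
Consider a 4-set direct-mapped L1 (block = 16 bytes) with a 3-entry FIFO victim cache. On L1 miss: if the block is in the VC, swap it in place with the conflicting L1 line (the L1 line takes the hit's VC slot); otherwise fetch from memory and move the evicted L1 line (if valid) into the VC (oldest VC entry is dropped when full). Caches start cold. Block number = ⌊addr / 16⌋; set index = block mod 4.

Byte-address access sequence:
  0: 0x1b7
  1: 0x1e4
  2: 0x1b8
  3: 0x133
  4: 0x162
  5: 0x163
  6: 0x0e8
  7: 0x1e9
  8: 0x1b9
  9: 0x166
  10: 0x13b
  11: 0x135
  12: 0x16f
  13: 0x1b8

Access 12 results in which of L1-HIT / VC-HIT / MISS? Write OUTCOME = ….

#0 0x1b7→b27/s3 MISS; vc=[]
#1 0x1e4→b30/s2 MISS; vc=[]
#2 0x1b8→b27/s3 L1-HIT; vc=[]
#3 0x133→b19/s3 MISS; vc=[27]
#4 0x162→b22/s2 MISS; vc=[27,30]
#5 0x163→b22/s2 L1-HIT; vc=[27,30]
#6 0xe8→b14/s2 MISS; vc=[27,30,22]
#7 0x1e9→b30/s2 VC-HIT; vc=[27,14,22]
#8 0x1b9→b27/s3 VC-HIT; vc=[19,14,22]
#9 0x166→b22/s2 VC-HIT; vc=[19,14,30]
#10 0x13b→b19/s3 VC-HIT; vc=[27,14,30]
#11 0x135→b19/s3 L1-HIT; vc=[27,14,30]
#12 0x16f→b22/s2 L1-HIT; vc=[27,14,30]
#13 0x1b8→b27/s3 VC-HIT; vc=[19,14,30]

OUTCOME = L1-HIT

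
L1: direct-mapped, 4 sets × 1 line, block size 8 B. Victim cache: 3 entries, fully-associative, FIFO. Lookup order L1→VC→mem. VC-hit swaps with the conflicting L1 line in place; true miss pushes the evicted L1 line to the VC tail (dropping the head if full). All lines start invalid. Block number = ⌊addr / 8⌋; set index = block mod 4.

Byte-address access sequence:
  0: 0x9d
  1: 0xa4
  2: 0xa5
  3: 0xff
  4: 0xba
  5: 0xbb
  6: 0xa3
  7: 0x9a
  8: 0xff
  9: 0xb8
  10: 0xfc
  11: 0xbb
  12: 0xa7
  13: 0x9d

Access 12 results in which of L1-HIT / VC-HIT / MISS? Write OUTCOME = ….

OUTCOME = L1-HIT

  [0] addr=0x9d blk=19 s=3: MISS | VC []
  [1] addr=0xa4 blk=20 s=0: MISS | VC []
  [2] addr=0xa5 blk=20 s=0: L1-HIT | VC []
  [3] addr=0xff blk=31 s=3: MISS | VC [19]
  [4] addr=0xba blk=23 s=3: MISS | VC [19, 31]
  [5] addr=0xbb blk=23 s=3: L1-HIT | VC [19, 31]
  [6] addr=0xa3 blk=20 s=0: L1-HIT | VC [19, 31]
  [7] addr=0x9a blk=19 s=3: VC-HIT | VC [23, 31]
  [8] addr=0xff blk=31 s=3: VC-HIT | VC [23, 19]
  [9] addr=0xb8 blk=23 s=3: VC-HIT | VC [31, 19]
  [10] addr=0xfc blk=31 s=3: VC-HIT | VC [23, 19]
  [11] addr=0xbb blk=23 s=3: VC-HIT | VC [31, 19]
  [12] addr=0xa7 blk=20 s=0: L1-HIT | VC [31, 19]
  [13] addr=0x9d blk=19 s=3: VC-HIT | VC [31, 23]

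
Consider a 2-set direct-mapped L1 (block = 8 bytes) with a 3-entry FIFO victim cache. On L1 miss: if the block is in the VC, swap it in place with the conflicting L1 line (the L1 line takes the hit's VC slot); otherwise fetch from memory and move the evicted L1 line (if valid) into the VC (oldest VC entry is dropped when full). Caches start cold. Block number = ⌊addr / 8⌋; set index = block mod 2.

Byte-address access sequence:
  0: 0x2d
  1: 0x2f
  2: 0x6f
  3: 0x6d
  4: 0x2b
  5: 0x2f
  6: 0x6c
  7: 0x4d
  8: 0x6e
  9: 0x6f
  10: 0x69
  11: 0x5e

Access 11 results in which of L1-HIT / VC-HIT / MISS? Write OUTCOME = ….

0: 0x2d (blk 5, set 1) → MISS  vc=[]
1: 0x2f (blk 5, set 1) → L1-HIT  vc=[]
2: 0x6f (blk 13, set 1) → MISS  vc=[5]
3: 0x6d (blk 13, set 1) → L1-HIT  vc=[5]
4: 0x2b (blk 5, set 1) → VC-HIT  vc=[13]
5: 0x2f (blk 5, set 1) → L1-HIT  vc=[13]
6: 0x6c (blk 13, set 1) → VC-HIT  vc=[5]
7: 0x4d (blk 9, set 1) → MISS  vc=[5, 13]
8: 0x6e (blk 13, set 1) → VC-HIT  vc=[5, 9]
9: 0x6f (blk 13, set 1) → L1-HIT  vc=[5, 9]
10: 0x69 (blk 13, set 1) → L1-HIT  vc=[5, 9]
11: 0x5e (blk 11, set 1) → MISS  vc=[5, 9, 13]

OUTCOME = MISS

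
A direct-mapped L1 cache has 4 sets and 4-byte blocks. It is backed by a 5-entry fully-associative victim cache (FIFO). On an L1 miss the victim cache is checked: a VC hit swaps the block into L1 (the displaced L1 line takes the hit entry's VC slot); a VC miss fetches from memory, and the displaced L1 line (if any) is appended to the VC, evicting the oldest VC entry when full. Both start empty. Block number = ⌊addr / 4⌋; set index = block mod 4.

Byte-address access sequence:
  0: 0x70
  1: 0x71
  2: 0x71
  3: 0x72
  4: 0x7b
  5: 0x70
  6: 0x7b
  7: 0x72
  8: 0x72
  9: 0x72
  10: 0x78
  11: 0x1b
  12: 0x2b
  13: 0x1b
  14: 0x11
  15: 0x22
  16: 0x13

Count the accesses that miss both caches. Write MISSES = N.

0: 0x70 (blk 28, set 0) → MISS  vc=[]
1: 0x71 (blk 28, set 0) → L1-HIT  vc=[]
2: 0x71 (blk 28, set 0) → L1-HIT  vc=[]
3: 0x72 (blk 28, set 0) → L1-HIT  vc=[]
4: 0x7b (blk 30, set 2) → MISS  vc=[]
5: 0x70 (blk 28, set 0) → L1-HIT  vc=[]
6: 0x7b (blk 30, set 2) → L1-HIT  vc=[]
7: 0x72 (blk 28, set 0) → L1-HIT  vc=[]
8: 0x72 (blk 28, set 0) → L1-HIT  vc=[]
9: 0x72 (blk 28, set 0) → L1-HIT  vc=[]
10: 0x78 (blk 30, set 2) → L1-HIT  vc=[]
11: 0x1b (blk 6, set 2) → MISS  vc=[30]
12: 0x2b (blk 10, set 2) → MISS  vc=[30, 6]
13: 0x1b (blk 6, set 2) → VC-HIT  vc=[30, 10]
14: 0x11 (blk 4, set 0) → MISS  vc=[30, 10, 28]
15: 0x22 (blk 8, set 0) → MISS  vc=[30, 10, 28, 4]
16: 0x13 (blk 4, set 0) → VC-HIT  vc=[30, 10, 28, 8]

MISSES = 6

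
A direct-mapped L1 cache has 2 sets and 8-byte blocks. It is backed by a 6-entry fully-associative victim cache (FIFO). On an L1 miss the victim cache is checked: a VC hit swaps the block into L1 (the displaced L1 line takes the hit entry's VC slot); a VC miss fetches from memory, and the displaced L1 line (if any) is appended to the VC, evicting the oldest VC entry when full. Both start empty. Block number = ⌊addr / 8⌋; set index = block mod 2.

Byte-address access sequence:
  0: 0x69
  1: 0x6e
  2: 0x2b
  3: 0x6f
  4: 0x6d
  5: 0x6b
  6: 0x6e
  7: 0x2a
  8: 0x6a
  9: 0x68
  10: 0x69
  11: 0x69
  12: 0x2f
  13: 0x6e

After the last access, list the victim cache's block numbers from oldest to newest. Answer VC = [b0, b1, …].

VC = [5]

0: 0x69 (blk 13, set 1) → MISS  vc=[]
1: 0x6e (blk 13, set 1) → L1-HIT  vc=[]
2: 0x2b (blk 5, set 1) → MISS  vc=[13]
3: 0x6f (blk 13, set 1) → VC-HIT  vc=[5]
4: 0x6d (blk 13, set 1) → L1-HIT  vc=[5]
5: 0x6b (blk 13, set 1) → L1-HIT  vc=[5]
6: 0x6e (blk 13, set 1) → L1-HIT  vc=[5]
7: 0x2a (blk 5, set 1) → VC-HIT  vc=[13]
8: 0x6a (blk 13, set 1) → VC-HIT  vc=[5]
9: 0x68 (blk 13, set 1) → L1-HIT  vc=[5]
10: 0x69 (blk 13, set 1) → L1-HIT  vc=[5]
11: 0x69 (blk 13, set 1) → L1-HIT  vc=[5]
12: 0x2f (blk 5, set 1) → VC-HIT  vc=[13]
13: 0x6e (blk 13, set 1) → VC-HIT  vc=[5]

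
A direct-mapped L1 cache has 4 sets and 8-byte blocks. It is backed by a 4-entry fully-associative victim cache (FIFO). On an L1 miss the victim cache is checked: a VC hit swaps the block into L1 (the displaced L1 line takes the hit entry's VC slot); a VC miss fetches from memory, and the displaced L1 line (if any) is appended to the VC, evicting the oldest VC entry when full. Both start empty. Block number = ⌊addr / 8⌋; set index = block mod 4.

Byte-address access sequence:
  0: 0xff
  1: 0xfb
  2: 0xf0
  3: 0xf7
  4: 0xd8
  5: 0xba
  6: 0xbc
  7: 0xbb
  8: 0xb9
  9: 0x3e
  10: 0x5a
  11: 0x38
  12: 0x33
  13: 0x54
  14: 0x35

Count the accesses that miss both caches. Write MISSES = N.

MISSES = 8

#0 0xff→b31/s3 MISS; vc=[]
#1 0xfb→b31/s3 L1-HIT; vc=[]
#2 0xf0→b30/s2 MISS; vc=[]
#3 0xf7→b30/s2 L1-HIT; vc=[]
#4 0xd8→b27/s3 MISS; vc=[31]
#5 0xba→b23/s3 MISS; vc=[31,27]
#6 0xbc→b23/s3 L1-HIT; vc=[31,27]
#7 0xbb→b23/s3 L1-HIT; vc=[31,27]
#8 0xb9→b23/s3 L1-HIT; vc=[31,27]
#9 0x3e→b7/s3 MISS; vc=[31,27,23]
#10 0x5a→b11/s3 MISS; vc=[31,27,23,7]
#11 0x38→b7/s3 VC-HIT; vc=[31,27,23,11]
#12 0x33→b6/s2 MISS; vc=[27,23,11,30]
#13 0x54→b10/s2 MISS; vc=[23,11,30,6]
#14 0x35→b6/s2 VC-HIT; vc=[23,11,30,10]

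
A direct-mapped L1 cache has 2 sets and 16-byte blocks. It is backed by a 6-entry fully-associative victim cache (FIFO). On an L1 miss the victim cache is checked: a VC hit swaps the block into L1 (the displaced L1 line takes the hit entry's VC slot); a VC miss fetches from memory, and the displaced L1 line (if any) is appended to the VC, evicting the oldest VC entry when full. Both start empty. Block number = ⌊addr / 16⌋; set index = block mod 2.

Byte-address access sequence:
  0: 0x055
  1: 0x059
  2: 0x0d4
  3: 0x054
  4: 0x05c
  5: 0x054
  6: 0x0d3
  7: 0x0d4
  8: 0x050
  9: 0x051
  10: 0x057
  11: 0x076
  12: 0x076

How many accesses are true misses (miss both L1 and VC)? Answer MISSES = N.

MISSES = 3

0: 0x55 (blk 5, set 1) → MISS  vc=[]
1: 0x59 (blk 5, set 1) → L1-HIT  vc=[]
2: 0xd4 (blk 13, set 1) → MISS  vc=[5]
3: 0x54 (blk 5, set 1) → VC-HIT  vc=[13]
4: 0x5c (blk 5, set 1) → L1-HIT  vc=[13]
5: 0x54 (blk 5, set 1) → L1-HIT  vc=[13]
6: 0xd3 (blk 13, set 1) → VC-HIT  vc=[5]
7: 0xd4 (blk 13, set 1) → L1-HIT  vc=[5]
8: 0x50 (blk 5, set 1) → VC-HIT  vc=[13]
9: 0x51 (blk 5, set 1) → L1-HIT  vc=[13]
10: 0x57 (blk 5, set 1) → L1-HIT  vc=[13]
11: 0x76 (blk 7, set 1) → MISS  vc=[13, 5]
12: 0x76 (blk 7, set 1) → L1-HIT  vc=[13, 5]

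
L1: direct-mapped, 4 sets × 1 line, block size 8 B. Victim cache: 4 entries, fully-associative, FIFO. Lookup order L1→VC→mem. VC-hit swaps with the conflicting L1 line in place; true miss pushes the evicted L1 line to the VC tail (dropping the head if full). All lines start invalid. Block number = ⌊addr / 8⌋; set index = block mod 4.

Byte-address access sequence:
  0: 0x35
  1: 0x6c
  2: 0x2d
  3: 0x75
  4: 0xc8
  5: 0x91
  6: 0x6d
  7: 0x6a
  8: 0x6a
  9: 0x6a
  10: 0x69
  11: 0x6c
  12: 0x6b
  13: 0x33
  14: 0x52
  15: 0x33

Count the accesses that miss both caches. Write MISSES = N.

MISSES = 7

#0 0x35→b6/s2 MISS; vc=[]
#1 0x6c→b13/s1 MISS; vc=[]
#2 0x2d→b5/s1 MISS; vc=[13]
#3 0x75→b14/s2 MISS; vc=[13,6]
#4 0xc8→b25/s1 MISS; vc=[13,6,5]
#5 0x91→b18/s2 MISS; vc=[13,6,5,14]
#6 0x6d→b13/s1 VC-HIT; vc=[25,6,5,14]
#7 0x6a→b13/s1 L1-HIT; vc=[25,6,5,14]
#8 0x6a→b13/s1 L1-HIT; vc=[25,6,5,14]
#9 0x6a→b13/s1 L1-HIT; vc=[25,6,5,14]
#10 0x69→b13/s1 L1-HIT; vc=[25,6,5,14]
#11 0x6c→b13/s1 L1-HIT; vc=[25,6,5,14]
#12 0x6b→b13/s1 L1-HIT; vc=[25,6,5,14]
#13 0x33→b6/s2 VC-HIT; vc=[25,18,5,14]
#14 0x52→b10/s2 MISS; vc=[18,5,14,6]
#15 0x33→b6/s2 VC-HIT; vc=[18,5,14,10]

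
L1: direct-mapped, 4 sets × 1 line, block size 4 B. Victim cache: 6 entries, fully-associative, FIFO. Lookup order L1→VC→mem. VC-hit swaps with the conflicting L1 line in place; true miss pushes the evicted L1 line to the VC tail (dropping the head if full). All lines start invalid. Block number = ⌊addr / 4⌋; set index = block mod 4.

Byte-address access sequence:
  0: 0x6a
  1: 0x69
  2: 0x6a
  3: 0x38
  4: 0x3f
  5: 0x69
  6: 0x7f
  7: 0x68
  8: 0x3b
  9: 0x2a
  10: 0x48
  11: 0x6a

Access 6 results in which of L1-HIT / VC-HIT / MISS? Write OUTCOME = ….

OUTCOME = MISS

#0 0x6a→b26/s2 MISS; vc=[]
#1 0x69→b26/s2 L1-HIT; vc=[]
#2 0x6a→b26/s2 L1-HIT; vc=[]
#3 0x38→b14/s2 MISS; vc=[26]
#4 0x3f→b15/s3 MISS; vc=[26]
#5 0x69→b26/s2 VC-HIT; vc=[14]
#6 0x7f→b31/s3 MISS; vc=[14,15]
#7 0x68→b26/s2 L1-HIT; vc=[14,15]
#8 0x3b→b14/s2 VC-HIT; vc=[26,15]
#9 0x2a→b10/s2 MISS; vc=[26,15,14]
#10 0x48→b18/s2 MISS; vc=[26,15,14,10]
#11 0x6a→b26/s2 VC-HIT; vc=[18,15,14,10]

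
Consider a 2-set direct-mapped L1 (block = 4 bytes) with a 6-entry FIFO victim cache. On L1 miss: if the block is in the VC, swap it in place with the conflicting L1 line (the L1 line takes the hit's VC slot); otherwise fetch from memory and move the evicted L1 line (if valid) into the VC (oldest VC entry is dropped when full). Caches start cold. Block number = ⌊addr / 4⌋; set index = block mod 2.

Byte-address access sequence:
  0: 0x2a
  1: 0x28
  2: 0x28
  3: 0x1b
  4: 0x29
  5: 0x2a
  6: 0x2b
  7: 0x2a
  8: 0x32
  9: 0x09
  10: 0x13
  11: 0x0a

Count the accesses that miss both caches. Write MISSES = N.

MISSES = 5

0: 0x2a (blk 10, set 0) → MISS  vc=[]
1: 0x28 (blk 10, set 0) → L1-HIT  vc=[]
2: 0x28 (blk 10, set 0) → L1-HIT  vc=[]
3: 0x1b (blk 6, set 0) → MISS  vc=[10]
4: 0x29 (blk 10, set 0) → VC-HIT  vc=[6]
5: 0x2a (blk 10, set 0) → L1-HIT  vc=[6]
6: 0x2b (blk 10, set 0) → L1-HIT  vc=[6]
7: 0x2a (blk 10, set 0) → L1-HIT  vc=[6]
8: 0x32 (blk 12, set 0) → MISS  vc=[6, 10]
9: 0x9 (blk 2, set 0) → MISS  vc=[6, 10, 12]
10: 0x13 (blk 4, set 0) → MISS  vc=[6, 10, 12, 2]
11: 0xa (blk 2, set 0) → VC-HIT  vc=[6, 10, 12, 4]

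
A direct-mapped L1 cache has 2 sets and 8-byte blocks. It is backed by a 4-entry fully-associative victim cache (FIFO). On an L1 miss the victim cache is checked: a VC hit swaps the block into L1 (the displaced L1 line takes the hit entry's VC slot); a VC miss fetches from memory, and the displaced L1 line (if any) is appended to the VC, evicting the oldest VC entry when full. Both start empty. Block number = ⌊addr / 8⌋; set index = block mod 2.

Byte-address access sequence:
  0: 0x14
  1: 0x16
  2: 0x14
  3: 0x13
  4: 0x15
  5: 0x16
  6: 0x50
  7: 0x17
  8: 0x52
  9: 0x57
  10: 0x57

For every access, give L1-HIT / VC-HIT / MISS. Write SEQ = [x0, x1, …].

SEQ = [MISS, L1-HIT, L1-HIT, L1-HIT, L1-HIT, L1-HIT, MISS, VC-HIT, VC-HIT, L1-HIT, L1-HIT]

#0 0x14→b2/s0 MISS; vc=[]
#1 0x16→b2/s0 L1-HIT; vc=[]
#2 0x14→b2/s0 L1-HIT; vc=[]
#3 0x13→b2/s0 L1-HIT; vc=[]
#4 0x15→b2/s0 L1-HIT; vc=[]
#5 0x16→b2/s0 L1-HIT; vc=[]
#6 0x50→b10/s0 MISS; vc=[2]
#7 0x17→b2/s0 VC-HIT; vc=[10]
#8 0x52→b10/s0 VC-HIT; vc=[2]
#9 0x57→b10/s0 L1-HIT; vc=[2]
#10 0x57→b10/s0 L1-HIT; vc=[2]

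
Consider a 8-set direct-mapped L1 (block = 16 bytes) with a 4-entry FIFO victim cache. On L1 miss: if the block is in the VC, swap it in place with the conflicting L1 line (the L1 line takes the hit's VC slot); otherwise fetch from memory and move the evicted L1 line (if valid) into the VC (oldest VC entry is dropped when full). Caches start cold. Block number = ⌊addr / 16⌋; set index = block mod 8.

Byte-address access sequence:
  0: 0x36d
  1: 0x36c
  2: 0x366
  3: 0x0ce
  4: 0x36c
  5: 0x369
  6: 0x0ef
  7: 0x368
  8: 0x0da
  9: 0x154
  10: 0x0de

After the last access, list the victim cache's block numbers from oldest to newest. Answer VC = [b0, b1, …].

0: 0x36d (blk 54, set 6) → MISS  vc=[]
1: 0x36c (blk 54, set 6) → L1-HIT  vc=[]
2: 0x366 (blk 54, set 6) → L1-HIT  vc=[]
3: 0xce (blk 12, set 4) → MISS  vc=[]
4: 0x36c (blk 54, set 6) → L1-HIT  vc=[]
5: 0x369 (blk 54, set 6) → L1-HIT  vc=[]
6: 0xef (blk 14, set 6) → MISS  vc=[54]
7: 0x368 (blk 54, set 6) → VC-HIT  vc=[14]
8: 0xda (blk 13, set 5) → MISS  vc=[14]
9: 0x154 (blk 21, set 5) → MISS  vc=[14, 13]
10: 0xde (blk 13, set 5) → VC-HIT  vc=[14, 21]

VC = [14, 21]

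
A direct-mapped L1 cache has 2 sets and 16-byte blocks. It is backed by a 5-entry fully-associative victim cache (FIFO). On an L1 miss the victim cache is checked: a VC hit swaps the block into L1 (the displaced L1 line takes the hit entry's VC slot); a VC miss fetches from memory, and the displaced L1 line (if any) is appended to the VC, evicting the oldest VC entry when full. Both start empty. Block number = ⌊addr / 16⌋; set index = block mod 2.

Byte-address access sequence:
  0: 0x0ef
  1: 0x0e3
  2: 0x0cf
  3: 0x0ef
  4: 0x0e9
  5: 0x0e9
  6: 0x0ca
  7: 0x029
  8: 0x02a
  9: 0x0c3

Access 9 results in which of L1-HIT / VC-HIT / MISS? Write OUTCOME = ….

OUTCOME = VC-HIT

  [0] addr=0xef blk=14 s=0: MISS | VC []
  [1] addr=0xe3 blk=14 s=0: L1-HIT | VC []
  [2] addr=0xcf blk=12 s=0: MISS | VC [14]
  [3] addr=0xef blk=14 s=0: VC-HIT | VC [12]
  [4] addr=0xe9 blk=14 s=0: L1-HIT | VC [12]
  [5] addr=0xe9 blk=14 s=0: L1-HIT | VC [12]
  [6] addr=0xca blk=12 s=0: VC-HIT | VC [14]
  [7] addr=0x29 blk=2 s=0: MISS | VC [14, 12]
  [8] addr=0x2a blk=2 s=0: L1-HIT | VC [14, 12]
  [9] addr=0xc3 blk=12 s=0: VC-HIT | VC [14, 2]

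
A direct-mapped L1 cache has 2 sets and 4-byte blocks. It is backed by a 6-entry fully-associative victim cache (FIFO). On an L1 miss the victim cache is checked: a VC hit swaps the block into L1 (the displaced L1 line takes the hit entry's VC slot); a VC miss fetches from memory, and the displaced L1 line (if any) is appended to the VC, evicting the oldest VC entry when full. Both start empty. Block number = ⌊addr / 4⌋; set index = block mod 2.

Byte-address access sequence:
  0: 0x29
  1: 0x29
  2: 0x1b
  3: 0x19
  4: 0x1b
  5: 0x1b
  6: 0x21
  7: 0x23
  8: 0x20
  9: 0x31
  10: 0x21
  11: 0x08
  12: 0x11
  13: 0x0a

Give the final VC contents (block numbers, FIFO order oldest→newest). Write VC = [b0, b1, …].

VC = [10, 6, 12, 8, 4]

0: 0x29 (blk 10, set 0) → MISS  vc=[]
1: 0x29 (blk 10, set 0) → L1-HIT  vc=[]
2: 0x1b (blk 6, set 0) → MISS  vc=[10]
3: 0x19 (blk 6, set 0) → L1-HIT  vc=[10]
4: 0x1b (blk 6, set 0) → L1-HIT  vc=[10]
5: 0x1b (blk 6, set 0) → L1-HIT  vc=[10]
6: 0x21 (blk 8, set 0) → MISS  vc=[10, 6]
7: 0x23 (blk 8, set 0) → L1-HIT  vc=[10, 6]
8: 0x20 (blk 8, set 0) → L1-HIT  vc=[10, 6]
9: 0x31 (blk 12, set 0) → MISS  vc=[10, 6, 8]
10: 0x21 (blk 8, set 0) → VC-HIT  vc=[10, 6, 12]
11: 0x8 (blk 2, set 0) → MISS  vc=[10, 6, 12, 8]
12: 0x11 (blk 4, set 0) → MISS  vc=[10, 6, 12, 8, 2]
13: 0xa (blk 2, set 0) → VC-HIT  vc=[10, 6, 12, 8, 4]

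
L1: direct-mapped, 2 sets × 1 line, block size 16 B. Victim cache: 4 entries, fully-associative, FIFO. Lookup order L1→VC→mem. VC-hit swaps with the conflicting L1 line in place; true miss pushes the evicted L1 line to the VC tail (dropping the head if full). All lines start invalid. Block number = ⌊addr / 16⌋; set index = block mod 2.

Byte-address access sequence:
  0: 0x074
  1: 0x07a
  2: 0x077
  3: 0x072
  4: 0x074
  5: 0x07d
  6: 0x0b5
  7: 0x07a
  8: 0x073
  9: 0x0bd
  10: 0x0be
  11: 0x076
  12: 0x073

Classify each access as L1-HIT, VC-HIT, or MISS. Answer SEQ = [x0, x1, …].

0: 0x74 (blk 7, set 1) → MISS  vc=[]
1: 0x7a (blk 7, set 1) → L1-HIT  vc=[]
2: 0x77 (blk 7, set 1) → L1-HIT  vc=[]
3: 0x72 (blk 7, set 1) → L1-HIT  vc=[]
4: 0x74 (blk 7, set 1) → L1-HIT  vc=[]
5: 0x7d (blk 7, set 1) → L1-HIT  vc=[]
6: 0xb5 (blk 11, set 1) → MISS  vc=[7]
7: 0x7a (blk 7, set 1) → VC-HIT  vc=[11]
8: 0x73 (blk 7, set 1) → L1-HIT  vc=[11]
9: 0xbd (blk 11, set 1) → VC-HIT  vc=[7]
10: 0xbe (blk 11, set 1) → L1-HIT  vc=[7]
11: 0x76 (blk 7, set 1) → VC-HIT  vc=[11]
12: 0x73 (blk 7, set 1) → L1-HIT  vc=[11]

SEQ = [MISS, L1-HIT, L1-HIT, L1-HIT, L1-HIT, L1-HIT, MISS, VC-HIT, L1-HIT, VC-HIT, L1-HIT, VC-HIT, L1-HIT]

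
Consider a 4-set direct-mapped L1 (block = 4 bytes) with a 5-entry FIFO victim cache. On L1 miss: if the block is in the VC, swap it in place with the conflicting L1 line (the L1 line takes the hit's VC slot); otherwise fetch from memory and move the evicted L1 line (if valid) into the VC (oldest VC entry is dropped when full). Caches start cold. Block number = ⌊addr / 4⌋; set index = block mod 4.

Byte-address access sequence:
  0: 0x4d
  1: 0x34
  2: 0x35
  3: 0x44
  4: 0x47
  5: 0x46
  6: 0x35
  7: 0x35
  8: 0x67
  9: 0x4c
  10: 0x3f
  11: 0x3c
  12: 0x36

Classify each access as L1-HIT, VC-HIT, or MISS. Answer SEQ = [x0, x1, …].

SEQ = [MISS, MISS, L1-HIT, MISS, L1-HIT, L1-HIT, VC-HIT, L1-HIT, MISS, L1-HIT, MISS, L1-HIT, VC-HIT]

#0 0x4d→b19/s3 MISS; vc=[]
#1 0x34→b13/s1 MISS; vc=[]
#2 0x35→b13/s1 L1-HIT; vc=[]
#3 0x44→b17/s1 MISS; vc=[13]
#4 0x47→b17/s1 L1-HIT; vc=[13]
#5 0x46→b17/s1 L1-HIT; vc=[13]
#6 0x35→b13/s1 VC-HIT; vc=[17]
#7 0x35→b13/s1 L1-HIT; vc=[17]
#8 0x67→b25/s1 MISS; vc=[17,13]
#9 0x4c→b19/s3 L1-HIT; vc=[17,13]
#10 0x3f→b15/s3 MISS; vc=[17,13,19]
#11 0x3c→b15/s3 L1-HIT; vc=[17,13,19]
#12 0x36→b13/s1 VC-HIT; vc=[17,25,19]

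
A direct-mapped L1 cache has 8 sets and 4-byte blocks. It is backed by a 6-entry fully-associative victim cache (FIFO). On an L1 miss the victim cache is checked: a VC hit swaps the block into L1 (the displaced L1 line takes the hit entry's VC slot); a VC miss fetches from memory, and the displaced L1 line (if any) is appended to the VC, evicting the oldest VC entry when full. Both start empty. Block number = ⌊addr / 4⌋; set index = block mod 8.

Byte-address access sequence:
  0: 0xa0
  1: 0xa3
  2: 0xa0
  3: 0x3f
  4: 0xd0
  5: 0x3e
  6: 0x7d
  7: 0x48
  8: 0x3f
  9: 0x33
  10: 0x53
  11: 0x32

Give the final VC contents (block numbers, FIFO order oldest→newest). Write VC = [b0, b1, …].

VC = [31, 52, 20]

  [0] addr=0xa0 blk=40 s=0: MISS | VC []
  [1] addr=0xa3 blk=40 s=0: L1-HIT | VC []
  [2] addr=0xa0 blk=40 s=0: L1-HIT | VC []
  [3] addr=0x3f blk=15 s=7: MISS | VC []
  [4] addr=0xd0 blk=52 s=4: MISS | VC []
  [5] addr=0x3e blk=15 s=7: L1-HIT | VC []
  [6] addr=0x7d blk=31 s=7: MISS | VC [15]
  [7] addr=0x48 blk=18 s=2: MISS | VC [15]
  [8] addr=0x3f blk=15 s=7: VC-HIT | VC [31]
  [9] addr=0x33 blk=12 s=4: MISS | VC [31, 52]
  [10] addr=0x53 blk=20 s=4: MISS | VC [31, 52, 12]
  [11] addr=0x32 blk=12 s=4: VC-HIT | VC [31, 52, 20]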